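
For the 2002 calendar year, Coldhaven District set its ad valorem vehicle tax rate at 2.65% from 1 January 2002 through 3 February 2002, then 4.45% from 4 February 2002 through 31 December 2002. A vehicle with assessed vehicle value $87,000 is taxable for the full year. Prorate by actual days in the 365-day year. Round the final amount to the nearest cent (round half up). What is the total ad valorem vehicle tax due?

$3,725.63

1 January – 3 February 2002: 34 days at 2.65% → $87,000 × 2.65% × 34/365 = $214.7589
4 February – 31 December 2002: 331 days at 4.45% → $87,000 × 4.45% × 331/365 = $3,510.8671
Total = $3,725.6260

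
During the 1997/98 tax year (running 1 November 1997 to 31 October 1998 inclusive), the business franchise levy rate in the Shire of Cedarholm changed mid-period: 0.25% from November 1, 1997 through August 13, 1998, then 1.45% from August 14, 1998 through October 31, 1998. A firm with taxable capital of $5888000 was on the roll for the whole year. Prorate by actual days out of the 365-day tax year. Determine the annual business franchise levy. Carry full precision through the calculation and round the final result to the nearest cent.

November 1, 1997 – August 13, 1998: 286 days at 0.25% → $5888000 × 0.25% × 286/365 = $11534.0274
August 14 – October 31, 1998: 79 days at 1.45% → $5888000 × 1.45% × 79/365 = $18478.6411
Total = $30012.6685

$30012.67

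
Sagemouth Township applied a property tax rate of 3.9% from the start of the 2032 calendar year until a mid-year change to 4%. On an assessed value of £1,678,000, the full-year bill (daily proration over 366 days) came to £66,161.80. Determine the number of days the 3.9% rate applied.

Let d = days at the first rate; then 366 − d days at the second rate.
£1,678,000 × [3.9%·d + 4%·(366−d)] / 366 = £66,161.80
Solving gives d = 209, so the new rate took effect on July 28, 2032.

209 days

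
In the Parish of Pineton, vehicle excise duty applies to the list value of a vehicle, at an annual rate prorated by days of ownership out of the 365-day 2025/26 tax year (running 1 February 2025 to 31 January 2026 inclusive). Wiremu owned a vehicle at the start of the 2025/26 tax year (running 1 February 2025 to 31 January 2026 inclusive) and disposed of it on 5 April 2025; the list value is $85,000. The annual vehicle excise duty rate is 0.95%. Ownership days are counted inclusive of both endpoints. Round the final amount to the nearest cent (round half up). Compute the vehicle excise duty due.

$141.59

Days held (1 February – 5 April 2025): 64 out of 365
Tax = $85,000 × 0.95% × 64/365 = $141.5890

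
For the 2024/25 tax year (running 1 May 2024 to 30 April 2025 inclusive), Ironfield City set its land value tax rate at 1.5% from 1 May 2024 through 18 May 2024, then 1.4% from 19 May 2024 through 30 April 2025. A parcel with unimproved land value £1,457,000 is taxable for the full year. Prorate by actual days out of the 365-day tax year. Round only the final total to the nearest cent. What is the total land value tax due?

£20,469.85

1 May – 18 May 2024: 18 days at 1.5% → £1,457,000 × 1.5% × 18/365 = £1,077.7808
19 May 2024 – 30 April 2025: 347 days at 1.4% → £1,457,000 × 1.4% × 347/365 = £19,392.0712
Total = £20,469.8521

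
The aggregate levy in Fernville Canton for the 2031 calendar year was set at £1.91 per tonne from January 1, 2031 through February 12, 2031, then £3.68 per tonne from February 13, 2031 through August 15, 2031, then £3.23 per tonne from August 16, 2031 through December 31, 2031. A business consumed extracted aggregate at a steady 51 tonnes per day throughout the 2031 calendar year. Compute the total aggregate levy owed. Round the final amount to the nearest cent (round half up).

£61454.49

January 1 – February 12, 2031: 43 days × 51 tonnes/day = 2,193 tonnes at £1.91/tonne → £4188.63
February 13 – August 15, 2031: 184 days × 51 tonnes/day = 9,384 tonnes at £3.68/tonne → £34533.12
August 16 – December 31, 2031: 138 days × 51 tonnes/day = 7,038 tonnes at £3.23/tonne → £22732.74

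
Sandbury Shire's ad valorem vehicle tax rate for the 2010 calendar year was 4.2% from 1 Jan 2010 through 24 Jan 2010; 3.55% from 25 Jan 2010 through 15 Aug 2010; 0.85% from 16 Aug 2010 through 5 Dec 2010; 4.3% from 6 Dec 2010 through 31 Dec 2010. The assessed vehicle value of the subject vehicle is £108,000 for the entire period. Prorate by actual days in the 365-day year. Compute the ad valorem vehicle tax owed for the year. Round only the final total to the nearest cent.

1 Jan – 24 Jan 2010: 24 days at 4.2% → £108,000 × 4.2% × 24/365 = £298.2575
25 Jan – 15 Aug 2010: 203 days at 3.55% → £108,000 × 3.55% × 203/365 = £2,132.3342
16 Aug – 5 Dec 2010: 112 days at 0.85% → £108,000 × 0.85% × 112/365 = £281.6877
6 Dec – 31 Dec 2010: 26 days at 4.3% → £108,000 × 4.3% × 26/365 = £330.8055
Total = £3,043.0849

£3,043.08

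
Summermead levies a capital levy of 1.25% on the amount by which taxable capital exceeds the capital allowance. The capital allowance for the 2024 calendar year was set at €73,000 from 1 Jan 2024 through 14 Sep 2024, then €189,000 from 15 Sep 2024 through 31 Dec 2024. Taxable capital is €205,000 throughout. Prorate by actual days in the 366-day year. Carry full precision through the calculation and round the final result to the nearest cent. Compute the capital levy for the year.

€1,222.13

1 Jan – 14 Sep 2024: 258 days, exemption €73,000 → (€205,000 − €73,000) × 1.25% × 258/366 = €1,163.1148
15 Sep – 31 Dec 2024: 108 days, exemption €189,000 → (€205,000 − €189,000) × 1.25% × 108/366 = €59.0164
Total = €1,222.1311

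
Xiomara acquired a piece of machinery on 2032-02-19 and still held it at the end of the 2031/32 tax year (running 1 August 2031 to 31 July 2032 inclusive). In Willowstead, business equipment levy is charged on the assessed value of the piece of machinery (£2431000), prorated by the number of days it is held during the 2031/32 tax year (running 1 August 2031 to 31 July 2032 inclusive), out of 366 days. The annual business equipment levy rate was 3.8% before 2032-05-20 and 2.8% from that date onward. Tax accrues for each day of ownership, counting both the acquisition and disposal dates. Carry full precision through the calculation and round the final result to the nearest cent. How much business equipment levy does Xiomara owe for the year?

2032-02-19 to 2032-05-19: 91 days at 3.8% → £2431000 × 3.8% × 91/366 = £22968.3005
2032-05-20 to 2032-07-31: 73 days at 2.8% → £2431000 × 2.8% × 73/366 = £13576.4044
Total = £36544.7049

£36544.70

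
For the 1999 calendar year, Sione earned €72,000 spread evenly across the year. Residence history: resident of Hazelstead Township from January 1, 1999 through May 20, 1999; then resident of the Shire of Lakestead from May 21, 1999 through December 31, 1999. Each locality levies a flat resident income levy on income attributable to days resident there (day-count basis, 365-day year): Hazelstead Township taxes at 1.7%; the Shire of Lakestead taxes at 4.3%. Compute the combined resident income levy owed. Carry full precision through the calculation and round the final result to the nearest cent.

€2,377.97

Hazelstead Township, January 1 – May 20, 1999: 140 days → €72,000 × 1.7% × 140/365 = €469.4795
The Shire of Lakestead, May 21 – December 31, 1999: 225 days → €72,000 × 4.3% × 225/365 = €1,908.4932
Total = €2,377.9726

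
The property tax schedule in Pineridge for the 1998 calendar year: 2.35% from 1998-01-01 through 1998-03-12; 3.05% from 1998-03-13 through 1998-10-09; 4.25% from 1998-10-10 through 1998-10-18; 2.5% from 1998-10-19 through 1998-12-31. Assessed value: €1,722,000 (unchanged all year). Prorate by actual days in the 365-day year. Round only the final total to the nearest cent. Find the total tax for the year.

1998-01-01 to 1998-03-12: 71 days at 2.35% → €1,722,000 × 2.35% × 71/365 = €7,871.6630
1998-03-13 to 1998-10-09: 211 days at 3.05% → €1,722,000 × 3.05% × 211/365 = €30,361.4548
1998-10-10 to 1998-10-18: 9 days at 4.25% → €1,722,000 × 4.25% × 9/365 = €1,804.5616
1998-10-19 to 1998-12-31: 74 days at 2.5% → €1,722,000 × 2.5% × 74/365 = €8,727.9452
Total = €48,765.6247

€48,765.62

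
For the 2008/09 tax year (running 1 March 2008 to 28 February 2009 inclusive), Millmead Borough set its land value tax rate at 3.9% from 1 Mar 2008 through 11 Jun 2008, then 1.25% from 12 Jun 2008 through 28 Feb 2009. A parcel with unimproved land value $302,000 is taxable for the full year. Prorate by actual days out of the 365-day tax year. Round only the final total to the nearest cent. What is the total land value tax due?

$6,033.38

1 Mar – 11 Jun 2008: 103 days at 3.9% → $302,000 × 3.9% × 103/365 = $3,323.6548
12 Jun 2008 – 28 Feb 2009: 262 days at 1.25% → $302,000 × 1.25% × 262/365 = $2,709.7260
Total = $6,033.3808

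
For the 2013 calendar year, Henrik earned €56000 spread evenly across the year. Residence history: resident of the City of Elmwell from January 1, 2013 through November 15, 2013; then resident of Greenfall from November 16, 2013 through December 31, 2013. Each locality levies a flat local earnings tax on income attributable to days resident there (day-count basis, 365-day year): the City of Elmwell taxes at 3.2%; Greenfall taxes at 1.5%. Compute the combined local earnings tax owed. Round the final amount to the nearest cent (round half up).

€1672.02

The City of Elmwell, January 1 – November 15, 2013: 319 days → €56000 × 3.2% × 319/365 = €1566.1589
Greenfall, November 16 – December 31, 2013: 46 days → €56000 × 1.5% × 46/365 = €105.8630
Total = €1672.0219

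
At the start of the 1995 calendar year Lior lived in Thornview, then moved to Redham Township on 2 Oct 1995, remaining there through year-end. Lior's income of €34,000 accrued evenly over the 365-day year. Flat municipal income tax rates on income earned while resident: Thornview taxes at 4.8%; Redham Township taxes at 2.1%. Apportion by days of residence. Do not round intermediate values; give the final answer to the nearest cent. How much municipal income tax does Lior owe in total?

€1,403.13

Thornview, 1 Jan – 1 Oct 1995: 274 days → €34,000 × 4.8% × 274/365 = €1,225.1178
Redham Township, 2 Oct – 31 Dec 1995: 91 days → €34,000 × 2.1% × 91/365 = €178.0110
Total = €1,403.1288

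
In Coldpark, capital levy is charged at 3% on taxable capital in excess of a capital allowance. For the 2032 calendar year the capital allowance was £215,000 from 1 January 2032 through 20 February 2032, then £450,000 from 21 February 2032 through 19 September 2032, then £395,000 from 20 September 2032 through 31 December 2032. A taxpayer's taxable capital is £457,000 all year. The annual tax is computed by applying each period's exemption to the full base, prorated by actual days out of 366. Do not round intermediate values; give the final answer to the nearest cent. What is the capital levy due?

£1,656.72

1 January – 20 February 2032: 51 days, exemption £215,000 → (£457,000 − £215,000) × 3% × 51/366 = £1,011.6393
21 February – 19 September 2032: 212 days, exemption £450,000 → (£457,000 − £450,000) × 3% × 212/366 = £121.6393
20 September – 31 December 2032: 103 days, exemption £395,000 → (£457,000 − £395,000) × 3% × 103/366 = £523.4426
Total = £1,656.7213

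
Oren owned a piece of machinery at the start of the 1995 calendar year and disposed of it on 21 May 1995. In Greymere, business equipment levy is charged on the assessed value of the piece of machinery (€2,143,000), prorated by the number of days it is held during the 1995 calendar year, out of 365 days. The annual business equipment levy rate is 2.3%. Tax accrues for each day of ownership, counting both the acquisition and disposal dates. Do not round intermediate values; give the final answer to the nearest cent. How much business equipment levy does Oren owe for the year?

€19,040.41

Days held (1 Jan – 21 May 1995): 141 out of 365
Tax = €2,143,000 × 2.3% × 141/365 = €19,040.4082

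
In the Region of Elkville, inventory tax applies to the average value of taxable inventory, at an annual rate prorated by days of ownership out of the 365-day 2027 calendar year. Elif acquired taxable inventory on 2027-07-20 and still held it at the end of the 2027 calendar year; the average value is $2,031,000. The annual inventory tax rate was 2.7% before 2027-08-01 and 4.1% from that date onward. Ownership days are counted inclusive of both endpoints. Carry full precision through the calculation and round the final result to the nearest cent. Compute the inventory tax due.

2027-07-20 to 2027-07-31: 12 days at 2.7% → $2,031,000 × 2.7% × 12/365 = $1,802.8603
2027-08-01 to 2027-12-31: 153 days at 4.1% → $2,031,000 × 4.1% × 153/365 = $34,905.3781
Total = $36,708.2384

$36,708.24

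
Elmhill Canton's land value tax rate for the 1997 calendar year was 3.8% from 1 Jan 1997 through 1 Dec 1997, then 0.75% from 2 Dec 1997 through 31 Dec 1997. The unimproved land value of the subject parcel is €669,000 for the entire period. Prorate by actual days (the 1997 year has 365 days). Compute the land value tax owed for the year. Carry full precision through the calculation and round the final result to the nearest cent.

1 Jan – 1 Dec 1997: 335 days at 3.8% → €669,000 × 3.8% × 335/365 = €23,332.5205
2 Dec – 31 Dec 1997: 30 days at 0.75% → €669,000 × 0.75% × 30/365 = €412.3973
Total = €23,744.9178

€23,744.92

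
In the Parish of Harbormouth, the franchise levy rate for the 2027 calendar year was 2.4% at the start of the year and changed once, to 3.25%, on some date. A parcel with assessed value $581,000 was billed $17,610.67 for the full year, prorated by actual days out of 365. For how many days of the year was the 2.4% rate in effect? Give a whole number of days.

Let d = days at the first rate; then 365 − d days at the second rate.
$581,000 × [2.4%·d + 3.25%·(365−d)] / 365 = $17,610.67
Solving gives d = 94, so the new rate took effect on 5 April 2027.

94 days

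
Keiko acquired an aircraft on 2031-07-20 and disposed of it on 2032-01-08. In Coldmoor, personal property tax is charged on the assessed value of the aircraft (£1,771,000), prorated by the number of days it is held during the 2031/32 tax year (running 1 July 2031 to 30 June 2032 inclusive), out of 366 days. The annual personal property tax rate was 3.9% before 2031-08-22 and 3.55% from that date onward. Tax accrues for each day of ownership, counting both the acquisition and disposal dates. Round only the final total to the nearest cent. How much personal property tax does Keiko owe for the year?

£30,276.36

2031-07-20 to 2031-08-21: 33 days at 3.9% → £1,771,000 × 3.9% × 33/366 = £6,227.5328
2031-08-22 to 2032-01-08: 140 days at 3.55% → £1,771,000 × 3.55% × 140/366 = £24,048.8251
Total = £30,276.3579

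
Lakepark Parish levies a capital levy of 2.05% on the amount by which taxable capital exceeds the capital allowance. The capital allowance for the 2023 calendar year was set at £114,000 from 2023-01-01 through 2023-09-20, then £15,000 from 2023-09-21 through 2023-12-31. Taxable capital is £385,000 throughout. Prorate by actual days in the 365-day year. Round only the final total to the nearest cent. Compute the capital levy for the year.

£6,122.65

2023-01-01 to 2023-09-20: 263 days, exemption £114,000 → (£385,000 − £114,000) × 2.05% × 263/365 = £4,003.0041
2023-09-21 to 2023-12-31: 102 days, exemption £15,000 → (£385,000 − £15,000) × 2.05% × 102/365 = £2,119.6438
Total = £6,122.6479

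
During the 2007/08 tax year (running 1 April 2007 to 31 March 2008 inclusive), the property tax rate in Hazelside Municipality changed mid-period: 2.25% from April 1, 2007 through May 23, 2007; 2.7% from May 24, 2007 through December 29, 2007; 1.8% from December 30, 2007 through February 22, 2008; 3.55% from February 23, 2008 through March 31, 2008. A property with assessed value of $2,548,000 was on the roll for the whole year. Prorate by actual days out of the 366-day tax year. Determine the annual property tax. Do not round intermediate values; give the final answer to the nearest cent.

April 1 – May 23, 2007: 53 days at 2.25% → $2,548,000 × 2.25% × 53/366 = $8,301.8852
May 24 – December 29, 2007: 220 days at 2.7% → $2,548,000 × 2.7% × 220/366 = $41,352.7869
December 30, 2007 – February 22, 2008: 55 days at 1.8% → $2,548,000 × 1.8% × 55/366 = $6,892.1311
February 23 – March 31, 2008: 38 days at 3.55% → $2,548,000 × 3.55% × 38/366 = $9,391.3989
Total = $65,938.2022

$65,938.20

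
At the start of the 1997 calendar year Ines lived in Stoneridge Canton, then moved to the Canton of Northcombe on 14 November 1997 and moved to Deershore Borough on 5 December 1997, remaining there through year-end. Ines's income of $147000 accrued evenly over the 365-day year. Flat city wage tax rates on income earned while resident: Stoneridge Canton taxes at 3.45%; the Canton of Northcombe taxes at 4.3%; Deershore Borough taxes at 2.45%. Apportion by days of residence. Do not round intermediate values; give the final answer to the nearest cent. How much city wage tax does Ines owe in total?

$5034.65

Stoneridge Canton, 1 January – 13 November 1997: 317 days → $147000 × 3.45% × 317/365 = $4404.5630
The Canton of Northcombe, 14 November – 4 December 1997: 21 days → $147000 × 4.3% × 21/365 = $363.6740
Deershore Borough, 5 December – 31 December 1997: 27 days → $147000 × 2.45% × 27/365 = $266.4123
Total = $5034.6493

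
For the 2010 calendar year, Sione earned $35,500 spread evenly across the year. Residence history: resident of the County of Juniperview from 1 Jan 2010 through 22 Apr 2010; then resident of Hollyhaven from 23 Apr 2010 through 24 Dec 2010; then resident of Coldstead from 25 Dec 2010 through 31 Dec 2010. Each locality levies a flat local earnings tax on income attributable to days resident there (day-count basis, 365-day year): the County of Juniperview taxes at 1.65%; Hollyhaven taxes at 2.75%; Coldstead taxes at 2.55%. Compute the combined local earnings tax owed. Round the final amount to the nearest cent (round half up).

The County of Juniperview, 1 Jan – 22 Apr 2010: 112 days → $35,500 × 1.65% × 112/365 = $179.7370
Hollyhaven, 23 Apr – 24 Dec 2010: 246 days → $35,500 × 2.75% × 246/365 = $657.9658
Coldstead, 25 Dec – 31 Dec 2010: 7 days → $35,500 × 2.55% × 7/365 = $17.3610
Total = $855.0637

$855.06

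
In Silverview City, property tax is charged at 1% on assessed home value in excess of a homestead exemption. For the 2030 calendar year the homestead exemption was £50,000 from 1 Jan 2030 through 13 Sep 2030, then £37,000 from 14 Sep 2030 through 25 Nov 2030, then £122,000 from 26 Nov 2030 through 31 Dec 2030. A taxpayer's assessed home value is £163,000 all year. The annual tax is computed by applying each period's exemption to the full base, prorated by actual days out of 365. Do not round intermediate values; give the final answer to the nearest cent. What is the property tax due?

£1,084.99

1 Jan – 13 Sep 2030: 256 days, exemption £50,000 → (£163,000 − £50,000) × 1% × 256/365 = £792.5479
14 Sep – 25 Nov 2030: 73 days, exemption £37,000 → (£163,000 − £37,000) × 1% × 73/365 = £252.0000
26 Nov – 31 Dec 2030: 36 days, exemption £122,000 → (£163,000 − £122,000) × 1% × 36/365 = £40.4384
Total = £1,084.9863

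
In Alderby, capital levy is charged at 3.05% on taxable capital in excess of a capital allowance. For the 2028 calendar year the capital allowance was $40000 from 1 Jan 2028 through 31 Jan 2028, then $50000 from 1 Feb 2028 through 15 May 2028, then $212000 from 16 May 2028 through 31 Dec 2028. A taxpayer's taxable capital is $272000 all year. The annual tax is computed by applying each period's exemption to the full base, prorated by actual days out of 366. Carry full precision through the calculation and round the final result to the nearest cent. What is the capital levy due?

1 Jan – 31 Jan 2028: 31 days, exemption $40000 → ($272000 − $40000) × 3.05% × 31/366 = $599.3333
1 Feb – 15 May 2028: 105 days, exemption $50000 → ($272000 − $50000) × 3.05% × 105/366 = $1942.5000
16 May – 31 Dec 2028: 230 days, exemption $212000 → ($272000 − $212000) × 3.05% × 230/366 = $1150.0000
Total = $3691.8333

$3691.83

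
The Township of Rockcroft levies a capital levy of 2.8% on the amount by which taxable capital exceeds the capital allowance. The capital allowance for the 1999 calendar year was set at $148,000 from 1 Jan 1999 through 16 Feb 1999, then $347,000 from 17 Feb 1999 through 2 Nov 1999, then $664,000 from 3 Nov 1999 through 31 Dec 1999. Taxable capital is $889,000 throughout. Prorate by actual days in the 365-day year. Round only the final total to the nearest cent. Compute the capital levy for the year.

1 Jan – 16 Feb 1999: 47 days, exemption $148,000 → ($889,000 − $148,000) × 2.8% × 47/365 = $2,671.6603
17 Feb – 2 Nov 1999: 259 days, exemption $347,000 → ($889,000 − $347,000) × 2.8% × 259/365 = $10,768.7233
3 Nov – 31 Dec 1999: 59 days, exemption $664,000 → ($889,000 − $664,000) × 2.8% × 59/365 = $1,018.3562
Total = $14,458.7397

$14,458.74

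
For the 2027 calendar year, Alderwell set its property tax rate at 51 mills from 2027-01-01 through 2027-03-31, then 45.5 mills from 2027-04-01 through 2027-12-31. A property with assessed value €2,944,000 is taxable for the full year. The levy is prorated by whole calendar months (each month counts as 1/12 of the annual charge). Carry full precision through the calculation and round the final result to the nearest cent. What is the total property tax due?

2027-01-01 to 2027-03-31: 3 months at 51 mills → €2,944,000 × 5.1% × 3/12 = €37,536.0000
2027-04-01 to 2027-12-31: 9 months at 45.5 mills → €2,944,000 × 4.55% × 9/12 = €100,464.0000
Total = €138,000.0000

€138,000.00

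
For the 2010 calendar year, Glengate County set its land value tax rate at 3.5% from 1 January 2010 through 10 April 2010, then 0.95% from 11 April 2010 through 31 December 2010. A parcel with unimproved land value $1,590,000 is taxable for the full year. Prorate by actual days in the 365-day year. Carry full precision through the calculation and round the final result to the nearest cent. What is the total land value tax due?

$26,213.22

1 January – 10 April 2010: 100 days at 3.5% → $1,590,000 × 3.5% × 100/365 = $15,246.5753
11 April – 31 December 2010: 265 days at 0.95% → $1,590,000 × 0.95% × 265/365 = $10,966.6438
Total = $26,213.2192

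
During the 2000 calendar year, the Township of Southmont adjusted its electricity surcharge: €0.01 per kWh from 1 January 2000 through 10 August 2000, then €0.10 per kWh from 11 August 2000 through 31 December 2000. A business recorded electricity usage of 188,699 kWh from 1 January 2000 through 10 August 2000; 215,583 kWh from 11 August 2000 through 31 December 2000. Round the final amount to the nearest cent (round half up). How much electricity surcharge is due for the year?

1 January – 10 August 2000: 188,699 kWh at €0.01/kWh → €1,886.99
11 August – 31 December 2000: 215,583 kWh at €0.10/kWh → €21,558.30

€23,445.29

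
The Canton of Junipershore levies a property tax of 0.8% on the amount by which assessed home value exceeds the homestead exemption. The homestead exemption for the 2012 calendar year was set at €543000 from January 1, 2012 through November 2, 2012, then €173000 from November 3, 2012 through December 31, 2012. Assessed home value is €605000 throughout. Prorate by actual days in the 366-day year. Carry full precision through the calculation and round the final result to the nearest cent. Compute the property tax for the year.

€973.16

January 1 – November 2, 2012: 307 days, exemption €543000 → (€605000 − €543000) × 0.8% × 307/366 = €416.0437
November 3 – December 31, 2012: 59 days, exemption €173000 → (€605000 − €173000) × 0.8% × 59/366 = €557.1148
Total = €973.1585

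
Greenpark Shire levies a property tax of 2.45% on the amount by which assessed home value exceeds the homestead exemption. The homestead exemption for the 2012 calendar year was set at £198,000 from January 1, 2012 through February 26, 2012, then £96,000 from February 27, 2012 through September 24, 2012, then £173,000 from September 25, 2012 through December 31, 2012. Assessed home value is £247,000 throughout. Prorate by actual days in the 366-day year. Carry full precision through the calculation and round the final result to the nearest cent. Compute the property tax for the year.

£2,805.18

January 1 – February 26, 2012: 57 days, exemption £198,000 → (£247,000 − £198,000) × 2.45% × 57/366 = £186.9631
February 27 – September 24, 2012: 211 days, exemption £96,000 → (£247,000 − £96,000) × 2.45% × 211/366 = £2,132.7719
September 25 – December 31, 2012: 98 days, exemption £173,000 → (£247,000 − £173,000) × 2.45% × 98/366 = £485.4481
Total = £2,805.1831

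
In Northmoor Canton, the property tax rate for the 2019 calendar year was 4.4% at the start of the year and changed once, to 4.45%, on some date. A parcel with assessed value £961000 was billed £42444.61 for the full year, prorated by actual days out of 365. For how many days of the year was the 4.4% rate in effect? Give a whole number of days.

243 days

Let d = days at the first rate; then 365 − d days at the second rate.
£961000 × [4.4%·d + 4.45%·(365−d)] / 365 = £42444.61
Solving gives d = 243, so the new rate took effect on September 1, 2019.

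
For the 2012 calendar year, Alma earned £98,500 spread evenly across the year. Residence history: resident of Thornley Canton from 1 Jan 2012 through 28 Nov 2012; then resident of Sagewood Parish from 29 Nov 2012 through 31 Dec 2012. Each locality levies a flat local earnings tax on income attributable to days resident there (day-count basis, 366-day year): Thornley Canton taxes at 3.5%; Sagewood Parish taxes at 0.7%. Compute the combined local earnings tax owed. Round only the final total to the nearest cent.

Thornley Canton, 1 Jan – 28 Nov 2012: 333 days → £98,500 × 3.5% × 333/366 = £3,136.6598
Sagewood Parish, 29 Nov – 31 Dec 2012: 33 days → £98,500 × 0.7% × 33/366 = £62.1680
Total = £3,198.8279

£3,198.83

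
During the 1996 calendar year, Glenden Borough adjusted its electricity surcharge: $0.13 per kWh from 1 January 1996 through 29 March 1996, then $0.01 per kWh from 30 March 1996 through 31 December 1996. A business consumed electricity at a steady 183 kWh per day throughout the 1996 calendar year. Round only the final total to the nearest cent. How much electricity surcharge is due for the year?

$2,624.22

1 January – 29 March 1996: 89 days × 183 kWh/day = 16,287 kWh at $0.13/kWh → $2,117.31
30 March – 31 December 1996: 277 days × 183 kWh/day = 50,691 kWh at $0.01/kWh → $506.91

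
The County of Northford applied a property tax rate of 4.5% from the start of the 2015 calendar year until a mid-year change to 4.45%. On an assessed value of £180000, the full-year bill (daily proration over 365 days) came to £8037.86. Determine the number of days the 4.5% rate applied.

Let d = days at the first rate; then 365 − d days at the second rate.
£180000 × [4.5%·d + 4.45%·(365−d)] / 365 = £8037.86
Solving gives d = 113, so the new rate took effect on 24 April 2015.

113 days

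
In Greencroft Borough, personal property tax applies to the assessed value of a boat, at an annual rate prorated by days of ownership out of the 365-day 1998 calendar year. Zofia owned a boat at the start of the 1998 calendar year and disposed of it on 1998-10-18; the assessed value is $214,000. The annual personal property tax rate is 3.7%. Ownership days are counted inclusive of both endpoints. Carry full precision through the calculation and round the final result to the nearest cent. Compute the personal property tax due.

Days held (1998-01-01 to 1998-10-18): 291 out of 365
Tax = $214,000 × 3.7% × 291/365 = $6,312.7068

$6,312.71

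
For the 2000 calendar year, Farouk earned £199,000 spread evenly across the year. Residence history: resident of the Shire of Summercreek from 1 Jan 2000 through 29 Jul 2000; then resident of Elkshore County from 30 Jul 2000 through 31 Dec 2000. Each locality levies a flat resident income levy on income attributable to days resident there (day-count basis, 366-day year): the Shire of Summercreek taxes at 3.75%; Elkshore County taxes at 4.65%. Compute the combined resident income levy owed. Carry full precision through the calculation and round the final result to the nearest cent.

£8,220.98

The Shire of Summercreek, 1 Jan – 29 Jul 2000: 211 days → £199,000 × 3.75% × 211/366 = £4,302.1516
Elkshore County, 30 Jul – 31 Dec 2000: 155 days → £199,000 × 4.65% × 155/366 = £3,918.8320
Total = £8,220.9836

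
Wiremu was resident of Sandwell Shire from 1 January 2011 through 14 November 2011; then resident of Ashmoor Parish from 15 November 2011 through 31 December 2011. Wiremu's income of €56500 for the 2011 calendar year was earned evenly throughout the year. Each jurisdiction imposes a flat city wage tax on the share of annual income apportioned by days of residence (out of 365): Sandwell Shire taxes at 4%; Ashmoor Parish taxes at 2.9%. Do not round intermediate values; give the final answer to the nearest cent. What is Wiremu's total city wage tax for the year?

€2179.97

Sandwell Shire, 1 January – 14 November 2011: 318 days → €56500 × 4% × 318/365 = €1968.9863
Ashmoor Parish, 15 November – 31 December 2011: 47 days → €56500 × 2.9% × 47/365 = €210.9849
Total = €2179.9712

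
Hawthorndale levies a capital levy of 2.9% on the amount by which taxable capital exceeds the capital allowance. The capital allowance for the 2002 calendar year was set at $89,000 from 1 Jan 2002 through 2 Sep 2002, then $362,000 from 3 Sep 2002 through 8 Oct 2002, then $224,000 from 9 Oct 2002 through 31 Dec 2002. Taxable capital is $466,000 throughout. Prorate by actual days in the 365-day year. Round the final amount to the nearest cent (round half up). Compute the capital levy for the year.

1 Jan – 2 Sep 2002: 245 days, exemption $89,000 → ($466,000 − $89,000) × 2.9% × 245/365 = $7,338.5890
3 Sep – 8 Oct 2002: 36 days, exemption $362,000 → ($466,000 − $362,000) × 2.9% × 36/365 = $297.4685
9 Oct – 31 Dec 2002: 84 days, exemption $224,000 → ($466,000 − $224,000) × 2.9% × 84/365 = $1,615.1014
Total = $9,251.1589

$9,251.16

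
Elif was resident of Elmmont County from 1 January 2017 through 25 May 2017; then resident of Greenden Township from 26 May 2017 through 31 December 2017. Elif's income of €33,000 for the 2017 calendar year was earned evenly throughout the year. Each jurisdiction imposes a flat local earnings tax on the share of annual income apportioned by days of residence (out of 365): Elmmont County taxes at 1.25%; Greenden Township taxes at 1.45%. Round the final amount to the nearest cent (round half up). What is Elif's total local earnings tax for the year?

Elmmont County, 1 January – 25 May 2017: 145 days → €33,000 × 1.25% × 145/365 = €163.8699
Greenden Township, 26 May – 31 December 2017: 220 days → €33,000 × 1.45% × 220/365 = €288.4110
Total = €452.2808

€452.28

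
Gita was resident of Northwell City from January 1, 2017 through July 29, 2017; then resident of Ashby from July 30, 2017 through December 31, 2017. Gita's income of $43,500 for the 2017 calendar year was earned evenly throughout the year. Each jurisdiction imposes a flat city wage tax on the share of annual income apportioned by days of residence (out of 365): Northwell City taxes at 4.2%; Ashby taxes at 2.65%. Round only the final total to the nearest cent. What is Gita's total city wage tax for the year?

$1,540.67

Northwell City, January 1 – July 29, 2017: 210 days → $43,500 × 4.2% × 210/365 = $1,051.1507
Ashby, July 30 – December 31, 2017: 155 days → $43,500 × 2.65% × 155/365 = $489.5240
Total = $1,540.6747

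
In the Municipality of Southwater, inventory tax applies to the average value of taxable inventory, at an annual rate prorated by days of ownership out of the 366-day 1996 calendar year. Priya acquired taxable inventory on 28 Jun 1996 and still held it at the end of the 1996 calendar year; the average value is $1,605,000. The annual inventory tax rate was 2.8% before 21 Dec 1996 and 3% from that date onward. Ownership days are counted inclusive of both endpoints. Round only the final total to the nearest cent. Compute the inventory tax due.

28 Jun – 20 Dec 1996: 176 days at 2.8% → $1,605,000 × 2.8% × 176/366 = $21,610.4918
21 Dec – 31 Dec 1996: 11 days at 3% → $1,605,000 × 3% × 11/366 = $1,447.1311
Total = $23,057.6230

$23,057.62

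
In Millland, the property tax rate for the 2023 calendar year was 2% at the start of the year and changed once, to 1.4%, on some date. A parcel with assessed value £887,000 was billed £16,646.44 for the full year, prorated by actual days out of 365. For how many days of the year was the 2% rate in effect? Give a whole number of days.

Let d = days at the first rate; then 365 − d days at the second rate.
£887,000 × [2%·d + 1.4%·(365−d)] / 365 = £16,646.44
Solving gives d = 290, so the new rate took effect on 18 Oct 2023.

290 days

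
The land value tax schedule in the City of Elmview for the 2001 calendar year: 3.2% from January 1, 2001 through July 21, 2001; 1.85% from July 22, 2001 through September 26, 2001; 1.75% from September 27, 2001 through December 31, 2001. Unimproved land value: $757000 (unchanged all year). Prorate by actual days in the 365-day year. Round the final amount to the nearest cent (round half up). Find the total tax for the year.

January 1 – July 21, 2001: 202 days at 3.2% → $757000 × 3.2% × 202/365 = $13406.1589
July 22 – September 26, 2001: 67 days at 1.85% → $757000 × 1.85% × 67/365 = $2570.6890
September 27 – December 31, 2001: 96 days at 1.75% → $757000 × 1.75% × 96/365 = $3484.2740
Total = $19461.1219

$19461.12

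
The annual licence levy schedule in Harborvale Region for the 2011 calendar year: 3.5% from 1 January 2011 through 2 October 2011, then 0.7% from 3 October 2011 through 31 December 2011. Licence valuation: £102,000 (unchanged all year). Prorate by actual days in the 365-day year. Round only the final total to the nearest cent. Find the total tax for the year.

£2,865.78

1 January – 2 October 2011: 275 days at 3.5% → £102,000 × 3.5% × 275/365 = £2,689.7260
3 October – 31 December 2011: 90 days at 0.7% → £102,000 × 0.7% × 90/365 = £176.0548
Total = £2,865.7808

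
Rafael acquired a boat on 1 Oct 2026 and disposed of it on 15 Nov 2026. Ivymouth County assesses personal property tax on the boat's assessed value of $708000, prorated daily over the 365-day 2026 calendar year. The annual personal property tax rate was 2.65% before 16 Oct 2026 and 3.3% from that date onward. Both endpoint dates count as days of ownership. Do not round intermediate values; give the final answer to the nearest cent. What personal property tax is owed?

1 Oct – 15 Oct 2026: 15 days at 2.65% → $708000 × 2.65% × 15/365 = $771.0411
16 Oct – 15 Nov 2026: 31 days at 3.3% → $708000 × 3.3% × 31/365 = $1984.3397
Total = $2755.3808

$2755.38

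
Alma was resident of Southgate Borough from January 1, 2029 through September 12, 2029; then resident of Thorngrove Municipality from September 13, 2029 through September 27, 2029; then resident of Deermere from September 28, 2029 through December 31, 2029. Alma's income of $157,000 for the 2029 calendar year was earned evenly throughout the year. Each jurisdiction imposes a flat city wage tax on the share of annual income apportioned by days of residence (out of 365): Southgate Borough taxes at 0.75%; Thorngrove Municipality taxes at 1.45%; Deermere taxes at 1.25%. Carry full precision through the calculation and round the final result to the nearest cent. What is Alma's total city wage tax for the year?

$1,426.98

Southgate Borough, January 1 – September 12, 2029: 255 days → $157,000 × 0.75% × 255/365 = $822.6370
Thorngrove Municipality, September 13 – September 27, 2029: 15 days → $157,000 × 1.45% × 15/365 = $93.5548
Deermere, September 28 – December 31, 2029: 95 days → $157,000 × 1.25% × 95/365 = $510.7877
Total = $1,426.9795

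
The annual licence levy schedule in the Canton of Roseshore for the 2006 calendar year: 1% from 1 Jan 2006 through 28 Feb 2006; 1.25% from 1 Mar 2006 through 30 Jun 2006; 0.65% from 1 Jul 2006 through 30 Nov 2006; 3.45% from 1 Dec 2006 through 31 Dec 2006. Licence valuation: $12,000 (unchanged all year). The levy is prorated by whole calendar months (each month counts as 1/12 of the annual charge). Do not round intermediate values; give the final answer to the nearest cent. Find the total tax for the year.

1 Jan – 28 Feb 2006: 2 months at 1% → $12,000 × 1% × 2/12 = $20.0000
1 Mar – 30 Jun 2006: 4 months at 1.25% → $12,000 × 1.25% × 4/12 = $50.0000
1 Jul – 30 Nov 2006: 5 months at 0.65% → $12,000 × 0.65% × 5/12 = $32.5000
1 Dec – 31 Dec 2006: 1 month at 3.45% → $12,000 × 3.45% × 1/12 = $34.5000
Total = $137.0000

$137.00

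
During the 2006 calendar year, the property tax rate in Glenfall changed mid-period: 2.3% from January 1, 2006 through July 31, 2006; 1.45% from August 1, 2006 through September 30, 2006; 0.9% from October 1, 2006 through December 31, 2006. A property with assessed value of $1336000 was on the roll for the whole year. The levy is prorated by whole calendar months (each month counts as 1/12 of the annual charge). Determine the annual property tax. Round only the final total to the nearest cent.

$24159.33

January 1 – July 31, 2006: 7 months at 2.3% → $1336000 × 2.3% × 7/12 = $17924.6667
August 1 – September 30, 2006: 2 months at 1.45% → $1336000 × 1.45% × 2/12 = $3228.6667
October 1 – December 31, 2006: 3 months at 0.9% → $1336000 × 0.9% × 3/12 = $3006.0000
Total = $24159.3333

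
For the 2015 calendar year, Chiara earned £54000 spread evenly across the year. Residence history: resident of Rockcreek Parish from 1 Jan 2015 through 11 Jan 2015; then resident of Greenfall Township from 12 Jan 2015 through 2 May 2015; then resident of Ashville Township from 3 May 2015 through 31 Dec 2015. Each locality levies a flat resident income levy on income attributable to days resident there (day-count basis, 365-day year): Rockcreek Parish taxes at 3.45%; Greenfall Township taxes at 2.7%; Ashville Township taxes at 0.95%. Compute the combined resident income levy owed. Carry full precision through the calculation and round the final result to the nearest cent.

£841.07

Rockcreek Parish, 1 Jan – 11 Jan 2015: 11 days → £54000 × 3.45% × 11/365 = £56.1452
Greenfall Township, 12 Jan – 2 May 2015: 111 days → £54000 × 2.7% × 111/365 = £443.3918
Ashville Township, 3 May – 31 Dec 2015: 243 days → £54000 × 0.95% × 243/365 = £341.5315
Total = £841.0685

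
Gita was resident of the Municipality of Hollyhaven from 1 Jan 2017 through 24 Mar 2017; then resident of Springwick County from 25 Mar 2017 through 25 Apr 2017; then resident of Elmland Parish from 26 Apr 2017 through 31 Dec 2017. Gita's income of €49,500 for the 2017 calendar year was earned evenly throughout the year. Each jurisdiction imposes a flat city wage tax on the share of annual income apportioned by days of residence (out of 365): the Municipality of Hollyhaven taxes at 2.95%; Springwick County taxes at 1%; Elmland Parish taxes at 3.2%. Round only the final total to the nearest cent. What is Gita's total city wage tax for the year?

The Municipality of Hollyhaven, 1 Jan – 24 Mar 2017: 83 days → €49,500 × 2.95% × 83/365 = €332.0568
Springwick County, 25 Mar – 25 Apr 2017: 32 days → €49,500 × 1% × 32/365 = €43.3973
Elmland Parish, 26 Apr – 31 Dec 2017: 250 days → €49,500 × 3.2% × 250/365 = €1,084.9315
Total = €1,460.3856

€1,460.39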